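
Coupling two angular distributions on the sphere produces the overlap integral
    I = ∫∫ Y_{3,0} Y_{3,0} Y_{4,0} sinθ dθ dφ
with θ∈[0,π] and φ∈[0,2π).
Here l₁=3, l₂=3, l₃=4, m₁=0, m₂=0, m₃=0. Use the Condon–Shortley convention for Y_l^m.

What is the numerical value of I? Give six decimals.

0.153870

Checks pass: Σm=0; 10 even; l₃=4∈[0,6].
(2·3+1)(2·3+1)(2·4+1) = 441
Δ: 2! 4! 4! / 11! → 1/34650
sum: t=0:+1/72 t=1:−1/16 t=2:+1/72 = -5/144
3j²(3 3 4; 0 0 0) = Δ·Π!·Σ² = 2/77  (sign -1)
(m-triple is (0,0,0) — same symbol as above.)
combine: 4πI² = 441·2/77·2/77 = 36/121
take √, sign +1: I = 0.15386989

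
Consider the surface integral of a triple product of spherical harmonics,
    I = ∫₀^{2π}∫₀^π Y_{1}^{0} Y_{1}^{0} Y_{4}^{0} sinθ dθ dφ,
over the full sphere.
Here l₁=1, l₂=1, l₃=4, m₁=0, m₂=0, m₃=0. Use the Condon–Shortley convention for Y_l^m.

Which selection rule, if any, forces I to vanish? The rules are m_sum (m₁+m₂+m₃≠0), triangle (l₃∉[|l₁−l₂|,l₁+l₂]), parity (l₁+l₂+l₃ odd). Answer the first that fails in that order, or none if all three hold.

azimuthal sum: 0 + 0 + 0 = 0  ✓
0 ≤ 4 ≤ 2 (triangle on l)  ✗
L = 1 + 1 + 4 = 6 (even)

triangle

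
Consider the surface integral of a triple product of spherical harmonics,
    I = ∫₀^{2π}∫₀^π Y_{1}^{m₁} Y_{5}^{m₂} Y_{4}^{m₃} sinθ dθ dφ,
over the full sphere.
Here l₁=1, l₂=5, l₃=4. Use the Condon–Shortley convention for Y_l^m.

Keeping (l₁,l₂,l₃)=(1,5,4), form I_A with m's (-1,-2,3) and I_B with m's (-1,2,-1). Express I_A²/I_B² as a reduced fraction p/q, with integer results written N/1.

Same 1,5,4: normalisation and zero-m 3j drop out of the ratio.
A: Δ: 2! 0! 8! / 11! → 1/495; sum: t=2:+1/10080 = 1/10080; 3j²(1 5 4; -1 -2 3) = Δ·Π!·Σ² = 1/165  (sign -1)
B: Δ: 2! 0! 8! / 11! → 1/495; sum: t=2:+1/1440 = 1/1440; 3j²(1 5 4; -1 2 -1) = Δ·Π!·Σ² = 7/165  (sign -1)
I_A²/I_B² = (1/165)/(7/165) = 1/7

1/7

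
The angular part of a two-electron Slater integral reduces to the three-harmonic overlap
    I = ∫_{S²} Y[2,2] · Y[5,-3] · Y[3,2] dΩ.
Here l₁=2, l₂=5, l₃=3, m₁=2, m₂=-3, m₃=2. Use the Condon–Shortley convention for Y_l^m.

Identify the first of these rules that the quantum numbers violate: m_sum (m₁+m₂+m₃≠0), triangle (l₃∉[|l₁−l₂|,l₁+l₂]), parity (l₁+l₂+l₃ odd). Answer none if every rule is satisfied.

m_sum

Σmᵢ = 1  ✗
l₃∈[|l₁−l₂|,l₁+l₂]=[3,7], have l₃=3
Σlᵢ = 10 ⇒ even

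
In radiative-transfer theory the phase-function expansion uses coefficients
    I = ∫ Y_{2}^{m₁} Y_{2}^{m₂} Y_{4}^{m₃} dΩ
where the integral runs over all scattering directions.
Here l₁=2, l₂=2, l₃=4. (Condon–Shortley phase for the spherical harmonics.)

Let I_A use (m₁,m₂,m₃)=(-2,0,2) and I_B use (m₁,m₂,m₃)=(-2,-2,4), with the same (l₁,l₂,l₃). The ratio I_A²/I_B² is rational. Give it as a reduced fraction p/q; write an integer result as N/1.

Shared (l₁,l₂,l₃)=(2,2,4): N and (l;000)² cancel in I_A²/I_B².
A: Δ = 0!·4!·4!/9! = 1/630; Racah Σ t=0..0: t=0:+1/96 = 1/96; ⇒ 3j(2 2 4; -2 0 2)² = 1/42, sgn +1
B: Δ = 0!·4!·4!/9! = 1/630; Racah Σ t=0..0: t=0:+1/576 = 1/576; ⇒ 3j(2 2 4; -2 -2 4)² = 1/9, sgn +1
I_A²/I_B² = (1/42)/(1/9) = 3/14

3/14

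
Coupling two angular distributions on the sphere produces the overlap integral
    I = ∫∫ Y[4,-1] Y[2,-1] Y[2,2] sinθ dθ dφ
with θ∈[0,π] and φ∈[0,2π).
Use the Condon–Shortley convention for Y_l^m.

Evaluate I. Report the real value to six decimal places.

-0.090112

Checks pass: Σm=0; 8 even; l₃=2∈[2,6].
(2·4+1)(2·2+1)(2·2+1) = 225
Δ: 4! 4! 0! / 9! → 1/630
sum: t=2:+1/16 = 1/16
3j²(4 2 2; 0 0 0) = Δ·Π!·Σ² = 2/35  (sign +1)
sum: t=1:−1/144 = -1/144
3j²(4 2 2; -1 -1 2) = Δ·Π!·Σ² = 1/126  (sign -1)
combine: 4πI² = 225·2/35·1/126 = 5/49
take √, sign -1: I = -0.09011188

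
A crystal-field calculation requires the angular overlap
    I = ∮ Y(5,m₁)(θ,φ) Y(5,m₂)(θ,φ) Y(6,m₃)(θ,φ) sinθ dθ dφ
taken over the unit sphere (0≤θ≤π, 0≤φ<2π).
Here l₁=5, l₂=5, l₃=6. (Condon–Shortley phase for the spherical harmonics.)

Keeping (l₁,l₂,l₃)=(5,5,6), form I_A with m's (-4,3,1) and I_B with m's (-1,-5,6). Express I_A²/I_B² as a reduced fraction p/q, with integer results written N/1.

77/30

Same 5,5,6: normalisation and zero-m 3j drop out of the ratio.
A: Δ: 4! 6! 6! / 17! → 1/28588560; sum: t=3:−1/518400 t=4:+1/138240 = 11/2073600; 3j²(5 5 6; -4 3 1) = Δ·Π!·Σ² = 77/4420  (sign -1)
B: Δ: 4! 6! 6! / 17! → 1/28588560; sum: t=0:+1/12441600 = 1/12441600; 3j²(5 5 6; -1 -5 6) = Δ·Π!·Σ² = 3/442  (sign +1)
I_A²/I_B² = (77/4420)/(3/442) = 77/30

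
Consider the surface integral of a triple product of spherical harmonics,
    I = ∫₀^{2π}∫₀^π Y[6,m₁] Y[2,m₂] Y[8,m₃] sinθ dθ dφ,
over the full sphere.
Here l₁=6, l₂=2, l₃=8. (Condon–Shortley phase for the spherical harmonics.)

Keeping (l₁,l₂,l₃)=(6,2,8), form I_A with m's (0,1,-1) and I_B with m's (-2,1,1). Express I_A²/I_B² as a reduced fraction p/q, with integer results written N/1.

Same 6,2,8: normalisation and zero-m 3j drop out of the ratio.
A: Δ: 0! 12! 4! / 17! → 1/30940; sum: t=0:+1/3110400 = 1/3110400; 3j²(6 2 8; 0 1 -1) = Δ·Π!·Σ² = 21/1105  (sign -1)
B: Δ: 0! 12! 4! / 17! → 1/30940; sum: t=0:+1/5806080 = 1/5806080; 3j²(6 2 8; -2 1 1) = Δ·Π!·Σ² = 9/884  (sign -1)
I_A²/I_B² = (21/1105)/(9/884) = 28/15

28/15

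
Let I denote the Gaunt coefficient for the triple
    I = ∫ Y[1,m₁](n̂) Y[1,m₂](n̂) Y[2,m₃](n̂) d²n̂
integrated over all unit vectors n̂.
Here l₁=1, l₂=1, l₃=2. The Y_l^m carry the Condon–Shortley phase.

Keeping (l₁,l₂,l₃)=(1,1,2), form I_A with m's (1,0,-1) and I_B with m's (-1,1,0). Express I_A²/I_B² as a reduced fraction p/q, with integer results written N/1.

3/1

Shared (l₁,l₂,l₃)=(1,1,2): N and (l;000)² cancel in I_A²/I_B².
A: Δ = 0!·2!·2!/5! = 1/30; Racah Σ t=0..0: t=0:+1/2 = 1/2; ⇒ 3j(1 1 2; 1 0 -1)² = 1/10, sgn -1
B: Δ = 0!·2!·2!/5! = 1/30; Racah Σ t=0..0: t=0:+1/4 = 1/4; ⇒ 3j(1 1 2; -1 1 0)² = 1/30, sgn +1
I_A²/I_B² = (1/10)/(1/30) = 3/1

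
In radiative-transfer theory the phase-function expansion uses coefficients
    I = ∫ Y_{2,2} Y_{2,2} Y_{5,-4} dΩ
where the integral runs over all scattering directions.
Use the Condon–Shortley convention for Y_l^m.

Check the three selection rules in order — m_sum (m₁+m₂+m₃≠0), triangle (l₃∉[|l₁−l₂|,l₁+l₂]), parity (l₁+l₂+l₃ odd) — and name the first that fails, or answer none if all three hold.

m₁+m₂+m₃ = 2 + 2 − 4 = 0  ✓
triangle: |2−2|=0 ≤ l₃=5 ≤ 2+2=4  ✗
parity: l₁+l₂+l₃ = 9 is odd

triangle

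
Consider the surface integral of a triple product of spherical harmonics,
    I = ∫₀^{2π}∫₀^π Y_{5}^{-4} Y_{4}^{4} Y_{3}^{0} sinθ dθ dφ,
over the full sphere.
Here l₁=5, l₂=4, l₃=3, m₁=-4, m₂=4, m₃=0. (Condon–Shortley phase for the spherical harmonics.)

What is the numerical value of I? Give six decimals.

-0.207724

m-sum 0 ✓  L=12 even ✓  1≤3≤9 ✓
Π(2lᵢ+1) = 11×9×7 = 693
triangle coeff Δ(5,4,3) = 1/180180
Σ_t [2,4]: t=2:+1/576 t=3:−1/144 t=4:+1/576 = -1/288
(3j)²=20/1001 [(5 4 3; 0 0 0)], sign=+1
Σ_t [6,6]: t=6:+1/8640 = 1/8640
(3j)²=28/715 [(5 4 3; -4 4 0)], sign=-1
⇒ 4πI² = 1008/1859
I = (-1)√(1008/1859/(4π)) = -0.20772350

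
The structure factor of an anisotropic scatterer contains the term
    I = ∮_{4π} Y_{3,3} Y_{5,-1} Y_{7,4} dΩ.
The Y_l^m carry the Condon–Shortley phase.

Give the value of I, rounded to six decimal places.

0.000000

Σmᵢ = 6 ≠ 0, so the φ-integral vanishes; I = 0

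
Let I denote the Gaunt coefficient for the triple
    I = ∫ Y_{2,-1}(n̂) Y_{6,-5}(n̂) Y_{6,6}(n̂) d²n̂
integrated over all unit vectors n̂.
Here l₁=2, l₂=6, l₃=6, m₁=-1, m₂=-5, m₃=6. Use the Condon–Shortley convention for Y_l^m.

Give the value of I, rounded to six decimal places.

Checks pass: Σm=0; 14 even; l₃=6∈[4,8].
(2·2+1)(2·6+1)(2·6+1) = 845
Δ: 2! 2! 10! / 15! → 1/90090
sum: t=0:+1/69120 t=1:−1/14400 t=2:+1/69120 = -7/172800
3j²(2 6 6; 0 0 0) = Δ·Π!·Σ² = 14/715  (sign -1)
sum: t=1:−1/7257600 = -1/7257600
3j²(2 6 6; -1 -5 6) = Δ·Π!·Σ² = 11/455  (sign -1)
combine: 4πI² = 845·14/715·11/455 = 2/5
take √, sign +1: I = 0.17841241

0.178412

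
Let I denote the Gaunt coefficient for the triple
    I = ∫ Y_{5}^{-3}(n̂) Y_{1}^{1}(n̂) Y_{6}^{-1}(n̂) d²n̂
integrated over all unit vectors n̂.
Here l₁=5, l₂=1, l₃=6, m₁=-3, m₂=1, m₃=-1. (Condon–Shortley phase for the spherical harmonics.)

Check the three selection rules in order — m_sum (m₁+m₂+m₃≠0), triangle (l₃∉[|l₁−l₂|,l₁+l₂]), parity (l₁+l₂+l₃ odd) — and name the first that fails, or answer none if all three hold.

m₁+m₂+m₃ = -3 + 1 − 1 = -3  ✗
triangle: |5−1|=4 ≤ l₃=6 ≤ 5+1=6
parity: l₁+l₂+l₃ = 12 is even

m_sum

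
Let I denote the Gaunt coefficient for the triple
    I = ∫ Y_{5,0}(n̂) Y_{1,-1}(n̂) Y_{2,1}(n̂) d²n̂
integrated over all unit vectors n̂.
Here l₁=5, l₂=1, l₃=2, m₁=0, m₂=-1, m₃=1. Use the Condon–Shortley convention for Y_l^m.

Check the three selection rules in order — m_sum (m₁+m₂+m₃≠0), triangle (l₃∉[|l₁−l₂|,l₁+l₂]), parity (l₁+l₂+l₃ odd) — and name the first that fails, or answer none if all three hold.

triangle

Σmᵢ = 0  ✓
l₃∈[|l₁−l₂|,l₁+l₂]=[4,6], have l₃=2  ✗
Σlᵢ = 8 ⇒ even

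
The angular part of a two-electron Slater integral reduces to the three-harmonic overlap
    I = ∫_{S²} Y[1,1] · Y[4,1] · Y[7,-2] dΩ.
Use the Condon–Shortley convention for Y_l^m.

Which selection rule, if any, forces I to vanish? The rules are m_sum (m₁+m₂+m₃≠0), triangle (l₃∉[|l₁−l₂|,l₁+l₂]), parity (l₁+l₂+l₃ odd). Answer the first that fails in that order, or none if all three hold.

m₁+m₂+m₃ = 1 + 1 − 2 = 0  ✓
triangle: |1−4|=3 ≤ l₃=7 ≤ 1+4=5  ✗
parity: l₁+l₂+l₃ = 12 is even

triangle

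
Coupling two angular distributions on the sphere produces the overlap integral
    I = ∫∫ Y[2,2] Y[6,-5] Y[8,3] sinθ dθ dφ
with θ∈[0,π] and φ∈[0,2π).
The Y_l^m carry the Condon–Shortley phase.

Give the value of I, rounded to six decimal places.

-0.018976

m-sum 0 ✓  L=16 even ✓  4≤8≤8 ✓
Π(2lᵢ+1) = 5×13×17 = 1105
triangle coeff Δ(2,6,8) = 1/30940
Σ_t [0,0]: t=0:+1/2073600 = 1/2073600
(3j)²=28/1105 [(2 6 8; 0 0 0)], sign=+1
Σ_t [0,0]: t=0:+1/958003200 = 1/958003200
(3j)²=1/6188 [(2 6 8; 2 -5 3)], sign=-1
⇒ 4πI² = 1/221
I = (-1)√(1/221/(4π)) = -0.01897575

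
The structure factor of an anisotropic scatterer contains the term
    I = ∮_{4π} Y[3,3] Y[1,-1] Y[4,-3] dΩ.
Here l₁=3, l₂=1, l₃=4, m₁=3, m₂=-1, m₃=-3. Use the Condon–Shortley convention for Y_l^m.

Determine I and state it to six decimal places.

0.000000

Σmᵢ = -1 ≠ 0, so the φ-integral vanishes; I = 0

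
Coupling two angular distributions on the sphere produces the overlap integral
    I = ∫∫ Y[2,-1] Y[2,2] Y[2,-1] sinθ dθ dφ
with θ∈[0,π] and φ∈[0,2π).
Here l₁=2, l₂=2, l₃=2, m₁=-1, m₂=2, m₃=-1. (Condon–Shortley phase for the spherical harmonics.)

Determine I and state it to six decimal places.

0.220728

Checks pass: Σm=0; 6 even; l₃=2∈[0,4].
(2·2+1)(2·2+1)(2·2+1) = 125
Δ: 2! 2! 2! / 7! → 1/630
sum: t=0:+1/8 t=1:−1/1 t=2:+1/8 = -3/4
3j²(2 2 2; 0 0 0) = Δ·Π!·Σ² = 2/35  (sign -1)
sum: t=2:+1/4 = 1/4
3j²(2 2 2; -1 2 -1) = Δ·Π!·Σ² = 3/35  (sign -1)
combine: 4πI² = 125·2/35·3/35 = 30/49
take √, sign +1: I = 0.22072812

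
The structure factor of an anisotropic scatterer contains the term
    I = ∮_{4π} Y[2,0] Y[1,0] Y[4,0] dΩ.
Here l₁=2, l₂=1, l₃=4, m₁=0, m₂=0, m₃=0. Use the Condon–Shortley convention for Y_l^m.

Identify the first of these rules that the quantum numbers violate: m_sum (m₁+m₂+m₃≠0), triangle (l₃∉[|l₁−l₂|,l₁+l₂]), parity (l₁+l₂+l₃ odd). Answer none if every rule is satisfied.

Σmᵢ = 0  ✓
l₃∈[|l₁−l₂|,l₁+l₂]=[1,3], have l₃=4  ✗
Σlᵢ = 7 ⇒ odd

triangle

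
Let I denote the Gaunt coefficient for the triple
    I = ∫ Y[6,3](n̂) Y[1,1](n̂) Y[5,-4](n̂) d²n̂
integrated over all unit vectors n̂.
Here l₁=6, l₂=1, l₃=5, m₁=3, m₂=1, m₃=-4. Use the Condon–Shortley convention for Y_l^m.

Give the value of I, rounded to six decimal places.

Rules hold: Σm=0, L=12 even, 5≤5≤7.
N = 13·3·11 = 429
Δ = 2!·10!·0!/13! = 1/858
Racah Σ t=1..1: t=1:−1/14400 = -1/14400
⇒ 3j(6 1 5; 0 0 0)² = 6/143, sgn +1
Racah Σ t=2..2: t=2:+1/725760 = 1/725760
⇒ 3j(6 1 5; 3 1 -4)² = 1/286, sgn -1
4πI² = N·(3j₀)²·(3jₘ)² = 9/143
I = -1·√(0.0629371/4π) = -0.07076985

-0.070770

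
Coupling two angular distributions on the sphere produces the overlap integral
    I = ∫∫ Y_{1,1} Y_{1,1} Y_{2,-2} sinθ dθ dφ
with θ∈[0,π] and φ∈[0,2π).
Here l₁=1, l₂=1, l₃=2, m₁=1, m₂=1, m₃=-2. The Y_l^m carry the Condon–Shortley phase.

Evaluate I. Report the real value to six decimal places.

Checks pass: Σm=0; 4 even; l₃=2∈[0,2].
(2·1+1)(2·1+1)(2·2+1) = 45
Δ: 0! 2! 2! / 5! → 1/30
sum: t=0:+1/1 = 1/1
3j²(1 1 2; 0 0 0) = Δ·Π!·Σ² = 2/15  (sign +1)
sum: t=0:+1/4 = 1/4
3j²(1 1 2; 1 1 -2) = Δ·Π!·Σ² = 1/5  (sign +1)
combine: 4πI² = 45·2/15·1/5 = 6/5
take √, sign +1: I = 0.30901936

0.309019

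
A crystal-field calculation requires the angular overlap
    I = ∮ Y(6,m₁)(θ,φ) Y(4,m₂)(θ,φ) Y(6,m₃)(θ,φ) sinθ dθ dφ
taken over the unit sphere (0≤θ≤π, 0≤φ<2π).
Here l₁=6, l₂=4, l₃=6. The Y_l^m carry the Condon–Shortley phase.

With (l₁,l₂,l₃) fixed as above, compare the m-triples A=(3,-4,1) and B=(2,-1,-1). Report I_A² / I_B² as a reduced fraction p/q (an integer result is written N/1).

l's match ⇒ only the (l;m) 3-j factors differ between A and B.
A: triangle coeff Δ(6,4,6) = 1/15315300; Σ_t [0,0]: t=0:+1/414720 = 1/414720; (3j)²=49/2431 [(6 4 6; 3 -4 1)], sign=-1
B: triangle coeff Δ(6,4,6) = 1/15315300; Σ_t [0,3]: t=0:+1/82944 t=1:−1/17280 t=2:+1/34560 t=3:−1/725760 = -53/2903040; (3j)²=2809/306306 [(6 4 6; 2 -1 -1)], sign=+1
I_A²/I_B² = (49/2431)/(2809/306306) = 6174/2809

6174/2809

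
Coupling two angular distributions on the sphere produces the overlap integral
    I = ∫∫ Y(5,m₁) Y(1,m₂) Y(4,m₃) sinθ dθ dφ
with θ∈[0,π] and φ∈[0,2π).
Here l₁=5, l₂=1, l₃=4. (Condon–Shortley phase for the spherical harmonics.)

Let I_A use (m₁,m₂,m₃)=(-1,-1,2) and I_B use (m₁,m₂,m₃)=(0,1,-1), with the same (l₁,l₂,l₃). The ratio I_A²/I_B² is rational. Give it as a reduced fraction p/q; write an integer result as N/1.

Same 5,1,4: normalisation and zero-m 3j drop out of the ratio.
A: Δ: 2! 8! 0! / 11! → 1/495; sum: t=0:+1/2880 = 1/2880; 3j²(5 1 4; -1 -1 2) = Δ·Π!·Σ² = 2/165  (sign +1)
B: Δ: 2! 8! 0! / 11! → 1/495; sum: t=2:+1/1440 = 1/1440; 3j²(5 1 4; 0 1 -1) = Δ·Π!·Σ² = 2/99  (sign -1)
I_A²/I_B² = (2/165)/(2/99) = 3/5

3/5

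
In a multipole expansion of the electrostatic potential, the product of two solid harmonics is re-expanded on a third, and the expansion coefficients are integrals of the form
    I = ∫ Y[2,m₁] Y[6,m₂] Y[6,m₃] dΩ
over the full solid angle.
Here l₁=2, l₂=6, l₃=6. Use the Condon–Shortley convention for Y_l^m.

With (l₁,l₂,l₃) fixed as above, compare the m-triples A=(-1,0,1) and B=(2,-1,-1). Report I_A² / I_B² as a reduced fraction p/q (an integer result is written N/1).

Same 2,6,6: normalisation and zero-m 3j drop out of the ratio.
A: Δ: 2! 2! 10! / 15! → 1/90090; sum: t=1:−1/28800 t=2:+1/34560 = -1/172800; 3j²(2 6 6; -1 0 1) = Δ·Π!·Σ² = 1/1430  (sign +1)
B: Δ: 2! 2! 10! / 15! → 1/90090; sum: t=0:+1/57600 = 1/57600; 3j²(2 6 6; 2 -1 -1) = Δ·Π!·Σ² = 21/715  (sign -1)
I_A²/I_B² = (1/1430)/(21/715) = 1/42

1/42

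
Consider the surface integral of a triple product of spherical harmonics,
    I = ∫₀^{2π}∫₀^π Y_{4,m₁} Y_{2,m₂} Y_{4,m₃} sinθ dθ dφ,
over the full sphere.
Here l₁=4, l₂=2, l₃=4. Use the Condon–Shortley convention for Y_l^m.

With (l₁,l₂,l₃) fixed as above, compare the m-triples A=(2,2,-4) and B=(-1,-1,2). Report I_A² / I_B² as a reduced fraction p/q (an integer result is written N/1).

56/81

Same 4,2,4: normalisation and zero-m 3j drop out of the ratio.
A: Δ: 2! 6! 2! / 11! → 1/13860; sum: t=2:+1/2880 = 1/2880; 3j²(4 2 4; 2 2 -4) = Δ·Π!·Σ² = 2/165  (sign +1)
B: Δ: 2! 6! 2! / 11! → 1/13860; sum: t=0:+1/240 t=1:−1/96 = -1/160; 3j²(4 2 4; -1 -1 2) = Δ·Π!·Σ² = 27/1540  (sign -1)
I_A²/I_B² = (2/165)/(27/1540) = 56/81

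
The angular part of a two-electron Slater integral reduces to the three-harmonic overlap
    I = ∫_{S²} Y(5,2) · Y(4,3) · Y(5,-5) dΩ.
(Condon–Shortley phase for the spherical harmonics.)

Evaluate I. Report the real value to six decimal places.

Rules hold: Σm=0, L=14 even, 1≤5≤9.
N = 11·9·11 = 1089
Δ = 4!·6!·4!/15! = 1/3153150
Racah Σ t=0..4: t=0:+1/69120 t=1:−1/1728 t=2:+1/576 t=3:−1/1728 t=4:+1/69120 = 7/11520
⇒ 3j(5 4 5; 0 0 0)² = 2/143, sgn -1
Racah Σ t=3..3: t=3:−1/103680 = -1/103680
⇒ 3j(5 4 5; 2 3 -5)² = 7/429, sgn -1
4πI² = N·(3j₀)²·(3jₘ)² = 42/169
I = +1·√(0.248521/4π) = 0.14062948

0.140629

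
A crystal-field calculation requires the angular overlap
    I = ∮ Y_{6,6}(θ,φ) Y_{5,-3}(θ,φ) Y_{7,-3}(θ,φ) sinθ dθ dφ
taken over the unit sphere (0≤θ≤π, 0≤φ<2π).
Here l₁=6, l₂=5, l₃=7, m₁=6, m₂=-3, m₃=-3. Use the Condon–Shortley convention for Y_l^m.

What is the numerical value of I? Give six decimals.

m-sum 0 ✓  L=18 even ✓  1≤7≤11 ✓
Π(2lᵢ+1) = 13×11×15 = 2145
triangle coeff Δ(6,5,7) = 1/174594420
Σ_t [0,4]: t=0:+1/4147200 t=1:−1/207360 t=2:+1/82944 t=3:−1/207360 t=4:+1/4147200 = 1/345600
(3j)²=420/46189 [(6 5 7; 0 0 0)], sign=-1
Σ_t [0,0]: t=0:+1/46448640 = 1/46448640
(3j)²=75/8398 [(6 5 7; 6 -3 -3)], sign=+1
⇒ 4πI² = 236250/1356277
I = (-1)√(236250/1356277/(4π)) = -0.11773532

-0.117735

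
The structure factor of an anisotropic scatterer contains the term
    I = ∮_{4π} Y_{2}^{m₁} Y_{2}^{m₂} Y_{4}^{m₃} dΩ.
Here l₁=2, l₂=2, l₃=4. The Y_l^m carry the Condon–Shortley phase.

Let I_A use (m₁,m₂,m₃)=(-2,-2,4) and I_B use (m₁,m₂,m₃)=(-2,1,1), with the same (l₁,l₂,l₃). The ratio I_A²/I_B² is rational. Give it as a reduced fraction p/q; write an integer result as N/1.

Shared (l₁,l₂,l₃)=(2,2,4): N and (l;000)² cancel in I_A²/I_B².
A: Δ = 0!·4!·4!/9! = 1/630; Racah Σ t=0..0: t=0:+1/576 = 1/576; ⇒ 3j(2 2 4; -2 -2 4)² = 1/9, sgn +1
B: Δ = 0!·4!·4!/9! = 1/630; Racah Σ t=0..0: t=0:+1/144 = 1/144; ⇒ 3j(2 2 4; -2 1 1)² = 1/126, sgn -1
I_A²/I_B² = (1/9)/(1/126) = 14/1

14/1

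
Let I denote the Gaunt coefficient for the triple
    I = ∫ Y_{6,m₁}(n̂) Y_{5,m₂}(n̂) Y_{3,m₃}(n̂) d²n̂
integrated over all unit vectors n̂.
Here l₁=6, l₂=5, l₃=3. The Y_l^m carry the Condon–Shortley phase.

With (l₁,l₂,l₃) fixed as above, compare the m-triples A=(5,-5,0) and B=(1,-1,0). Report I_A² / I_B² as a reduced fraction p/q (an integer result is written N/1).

99/35

Same 6,5,3: normalisation and zero-m 3j drop out of the ratio.
A: Δ: 8! 4! 2! / 15! → 1/675675; sum: t=0:+1/483840 = 1/483840; 3j²(6 5 3; 5 -5 0) = Δ·Π!·Σ² = 3/91  (sign -1)
B: Δ: 8! 4! 2! / 15! → 1/675675; sum: t=2:+1/17280 t=3:−1/2880 t=4:+1/6912 = -1/6912; 3j²(6 5 3; 1 -1 0) = Δ·Π!·Σ² = 5/429  (sign +1)
I_A²/I_B² = (3/91)/(5/429) = 99/35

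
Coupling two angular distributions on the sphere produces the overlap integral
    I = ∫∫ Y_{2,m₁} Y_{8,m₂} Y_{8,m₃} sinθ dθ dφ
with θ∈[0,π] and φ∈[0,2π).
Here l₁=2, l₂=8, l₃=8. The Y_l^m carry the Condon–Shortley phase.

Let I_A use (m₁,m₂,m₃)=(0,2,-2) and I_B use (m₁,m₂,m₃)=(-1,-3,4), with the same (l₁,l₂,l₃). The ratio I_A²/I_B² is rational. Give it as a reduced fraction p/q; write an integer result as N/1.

40/49

Same 2,8,8: normalisation and zero-m 3j drop out of the ratio.
A: Δ: 2! 2! 14! / 19! → 1/348840; sum: t=0:+1/348364800 t=1:−1/43545600 t=2:+1/116121600 = -1/87091200; 3j²(2 8 8; 0 2 -2) = Δ·Π!·Σ² = 10/969  (sign -1)
B: Δ: 2! 2! 14! / 19! → 1/348840; sum: t=1:−1/174182400 t=2:+1/479001600 = -1/273715200; 3j²(2 8 8; -1 -3 4) = Δ·Π!·Σ² = 49/3876  (sign -1)
I_A²/I_B² = (10/969)/(49/3876) = 40/49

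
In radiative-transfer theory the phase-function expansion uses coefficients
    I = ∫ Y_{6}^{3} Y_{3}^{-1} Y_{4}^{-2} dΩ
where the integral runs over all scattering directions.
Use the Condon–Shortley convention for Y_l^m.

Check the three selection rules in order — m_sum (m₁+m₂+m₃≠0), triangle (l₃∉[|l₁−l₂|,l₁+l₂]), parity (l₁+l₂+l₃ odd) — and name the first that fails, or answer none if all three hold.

m₁+m₂+m₃ = 3 − 1 − 2 = 0  ✓
triangle: |6−3|=3 ≤ l₃=4 ≤ 6+3=9  ✓
parity: l₁+l₂+l₃ = 13 is odd  ✗

parity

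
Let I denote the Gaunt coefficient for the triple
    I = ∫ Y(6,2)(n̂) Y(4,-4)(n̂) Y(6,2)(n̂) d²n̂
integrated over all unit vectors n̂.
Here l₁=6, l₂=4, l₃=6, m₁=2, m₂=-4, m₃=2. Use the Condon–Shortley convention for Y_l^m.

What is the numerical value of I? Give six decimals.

Rules hold: Σm=0, L=16 even, 2≤6≤10.
N = 13·9·13 = 1521
Δ = 4!·8!·4!/17! = 1/15315300
Racah Σ t=0..4: t=0:+1/829440 t=1:−1/25920 t=2:+1/9216 t=3:−1/25920 t=4:+1/829440 = 7/207360
⇒ 3j(6 4 6; 0 0 0)² = 28/2431, sgn +1
Racah Σ t=0..0: t=0:+1/331776 = 1/331776
⇒ 3j(6 4 6; 2 -4 2)² = 490/21879, sgn +1
4πI² = N·(3j₀)²·(3jₘ)² = 13720/34969
I = +1·√(0.392348/4π) = 0.17669755

0.176698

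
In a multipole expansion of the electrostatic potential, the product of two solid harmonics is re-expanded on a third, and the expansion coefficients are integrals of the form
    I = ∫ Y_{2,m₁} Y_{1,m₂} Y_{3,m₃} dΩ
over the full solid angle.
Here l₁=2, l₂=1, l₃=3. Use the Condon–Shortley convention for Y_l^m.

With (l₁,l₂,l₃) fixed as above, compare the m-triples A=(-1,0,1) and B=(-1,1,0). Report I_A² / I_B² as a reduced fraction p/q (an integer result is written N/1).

8/3

Shared (l₁,l₂,l₃)=(2,1,3): N and (l;000)² cancel in I_A²/I_B².
A: Δ = 0!·4!·2!/7! = 1/105; Racah Σ t=0..0: t=0:+1/6 = 1/6; ⇒ 3j(2 1 3; -1 0 1)² = 8/105, sgn +1
B: Δ = 0!·4!·2!/7! = 1/105; Racah Σ t=0..0: t=0:+1/12 = 1/12; ⇒ 3j(2 1 3; -1 1 0)² = 1/35, sgn -1
I_A²/I_B² = (8/105)/(1/35) = 8/3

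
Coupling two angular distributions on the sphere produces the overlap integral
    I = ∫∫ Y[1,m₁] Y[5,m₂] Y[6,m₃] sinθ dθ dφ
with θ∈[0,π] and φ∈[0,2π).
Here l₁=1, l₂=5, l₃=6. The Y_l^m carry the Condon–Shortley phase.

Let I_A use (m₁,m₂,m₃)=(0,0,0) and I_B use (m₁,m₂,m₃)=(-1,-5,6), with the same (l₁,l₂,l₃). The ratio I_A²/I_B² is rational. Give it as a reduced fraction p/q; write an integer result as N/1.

6/11

l's match ⇒ only the (l;m) 3-j factors differ between A and B.
A: triangle coeff Δ(1,5,6) = 1/858; Σ_t [0,0]: t=0:+1/14400 = 1/14400; (3j)²=6/143 [(1 5 6; 0 0 0)], sign=+1
B: triangle coeff Δ(1,5,6) = 1/858; Σ_t [0,0]: t=0:+1/7257600 = 1/7257600; (3j)²=1/13 [(1 5 6; -1 -5 6)], sign=+1
I_A²/I_B² = (6/143)/(1/13) = 6/11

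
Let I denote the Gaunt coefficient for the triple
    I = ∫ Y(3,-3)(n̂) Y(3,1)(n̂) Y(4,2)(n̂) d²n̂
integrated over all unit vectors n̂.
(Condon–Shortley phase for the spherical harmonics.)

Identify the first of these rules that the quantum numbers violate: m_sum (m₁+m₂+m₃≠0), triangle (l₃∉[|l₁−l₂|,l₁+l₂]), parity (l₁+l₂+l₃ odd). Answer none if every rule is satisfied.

none

m₁+m₂+m₃ = -3 + 1 + 2 = 0  ✓
triangle: |3−3|=0 ≤ l₃=4 ≤ 3+3=6  ✓
parity: l₁+l₂+l₃ = 10 is even  ✓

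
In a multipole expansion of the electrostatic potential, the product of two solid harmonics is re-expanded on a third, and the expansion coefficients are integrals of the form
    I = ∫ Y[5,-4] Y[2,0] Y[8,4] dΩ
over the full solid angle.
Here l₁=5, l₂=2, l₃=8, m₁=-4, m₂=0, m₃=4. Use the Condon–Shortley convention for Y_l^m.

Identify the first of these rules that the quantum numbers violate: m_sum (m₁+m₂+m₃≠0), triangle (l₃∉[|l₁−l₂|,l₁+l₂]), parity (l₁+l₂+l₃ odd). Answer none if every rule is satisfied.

triangle

azimuthal sum: -4 + 0 + 4 = 0  ✓
3 ≤ 8 ≤ 7 (triangle on l)  ✗
L = 5 + 2 + 8 = 15 (odd)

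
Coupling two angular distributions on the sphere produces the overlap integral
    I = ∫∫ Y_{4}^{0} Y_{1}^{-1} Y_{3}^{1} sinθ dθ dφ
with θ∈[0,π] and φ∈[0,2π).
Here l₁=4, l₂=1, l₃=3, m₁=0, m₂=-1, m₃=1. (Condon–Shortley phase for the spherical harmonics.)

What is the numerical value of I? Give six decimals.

0.150786

Checks pass: Σm=0; 8 even; l₃=3∈[3,5].
(2·4+1)(2·1+1)(2·3+1) = 189
Δ: 2! 6! 0! / 9! → 1/252
sum: t=1:−1/36 = -1/36
3j²(4 1 3; 0 0 0) = Δ·Π!·Σ² = 4/63  (sign +1)
sum: t=0:+1/96 = 1/96
3j²(4 1 3; 0 -1 1) = Δ·Π!·Σ² = 1/42  (sign +1)
combine: 4πI² = 189·4/63·1/42 = 2/7
take √, sign +1: I = 0.15078601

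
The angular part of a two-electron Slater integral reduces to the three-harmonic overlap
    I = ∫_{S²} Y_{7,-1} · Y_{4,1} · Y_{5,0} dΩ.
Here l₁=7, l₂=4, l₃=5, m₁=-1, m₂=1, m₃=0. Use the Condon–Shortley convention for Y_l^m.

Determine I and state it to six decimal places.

m-sum 0 ✓  L=16 even ✓  3≤5≤11 ✓
Π(2lᵢ+1) = 15×9×11 = 1485
triangle coeff Δ(7,4,5) = 1/6126120
Σ_t [2,4]: t=2:+1/69120 t=3:−1/20736 t=4:+1/69120 = -1/51840
(3j)²=280/21879 [(7 4 5; 0 0 0)], sign=+1
Σ_t [3,5]: t=3:−1/51840 t=4:+1/27648 t=5:−1/172800 = 23/2073600
(3j)²=529/87516 [(7 4 5; -1 1 0)], sign=-1
⇒ 4πI² = 185150/1611753
I = (-1)√(185150/1611753/(4π)) = -0.09561096

-0.095611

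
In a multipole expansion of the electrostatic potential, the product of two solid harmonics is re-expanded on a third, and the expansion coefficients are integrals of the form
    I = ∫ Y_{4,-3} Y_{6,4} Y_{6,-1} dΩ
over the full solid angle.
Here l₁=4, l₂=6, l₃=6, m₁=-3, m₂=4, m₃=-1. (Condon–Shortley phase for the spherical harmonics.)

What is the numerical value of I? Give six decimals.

m-sum 0 ✓  L=16 even ✓  2≤6≤10 ✓
Π(2lᵢ+1) = 9×13×13 = 1521
triangle coeff Δ(4,6,6) = 1/15315300
Σ_t [0,4]: t=0:+1/829440 t=1:−1/25920 t=2:+1/9216 t=3:−1/25920 t=4:+1/829440 = 7/207360
(3j)²=28/2431 [(4 6 6; 0 0 0)], sign=+1
Σ_t [3,4]: t=3:−1/725760 t=4:+1/207360 = 1/290304
(3j)²=125/7293 [(4 6 6; -3 4 -1)], sign=-1
⇒ 4πI² = 10500/34969
I = (-1)√(10500/34969/(4π)) = -0.15457815

-0.154578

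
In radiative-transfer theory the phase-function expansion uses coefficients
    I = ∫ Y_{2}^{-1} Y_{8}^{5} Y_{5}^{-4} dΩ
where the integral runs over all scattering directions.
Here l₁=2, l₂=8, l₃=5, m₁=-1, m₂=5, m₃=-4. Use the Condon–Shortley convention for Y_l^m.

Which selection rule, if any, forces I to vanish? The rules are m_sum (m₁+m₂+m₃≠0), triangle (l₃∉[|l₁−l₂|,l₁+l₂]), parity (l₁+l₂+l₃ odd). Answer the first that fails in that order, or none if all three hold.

m₁+m₂+m₃ = -1 + 5 − 4 = 0  ✓
triangle: |2−8|=6 ≤ l₃=5 ≤ 2+8=10  ✗
parity: l₁+l₂+l₃ = 15 is odd

triangle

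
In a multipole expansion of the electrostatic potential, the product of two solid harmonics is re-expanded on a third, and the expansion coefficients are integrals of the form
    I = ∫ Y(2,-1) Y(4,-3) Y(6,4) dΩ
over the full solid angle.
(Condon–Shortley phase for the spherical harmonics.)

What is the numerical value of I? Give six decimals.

0.246389

Rules hold: Σm=0, L=12 even, 2≤6≤6.
N = 5·9·13 = 585
Δ = 0!·4!·8!/13! = 1/6435
Racah Σ t=0..0: t=0:+1/2304 = 1/2304
⇒ 3j(2 4 6; 0 0 0)² = 5/143, sgn +1
Racah Σ t=0..0: t=0:+1/30240 = 1/30240
⇒ 3j(2 4 6; -1 -3 4)² = 16/429, sgn +1
4πI² = N·(3j₀)²·(3jₘ)² = 1200/1573
I = +1·√(0.762873/4π) = 0.24638901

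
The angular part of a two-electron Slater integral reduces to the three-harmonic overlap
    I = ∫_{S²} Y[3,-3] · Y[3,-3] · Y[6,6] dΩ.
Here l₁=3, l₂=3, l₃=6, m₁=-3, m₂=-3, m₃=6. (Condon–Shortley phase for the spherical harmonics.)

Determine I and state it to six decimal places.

Rules hold: Σm=0, L=12 even, 0≤6≤6.
N = 7·7·13 = 637
Δ = 0!·6!·6!/13! = 1/12012
Racah Σ t=0..0: t=0:+1/1296 = 1/1296
⇒ 3j(3 3 6; 0 0 0)² = 100/3003, sgn +1
Racah Σ t=0..0: t=0:+1/518400 = 1/518400
⇒ 3j(3 3 6; -3 -3 6)² = 1/13, sgn +1
4πI² = N·(3j₀)²·(3jₘ)² = 700/429
I = +1·√(1.6317/4π) = 0.36034246

0.360342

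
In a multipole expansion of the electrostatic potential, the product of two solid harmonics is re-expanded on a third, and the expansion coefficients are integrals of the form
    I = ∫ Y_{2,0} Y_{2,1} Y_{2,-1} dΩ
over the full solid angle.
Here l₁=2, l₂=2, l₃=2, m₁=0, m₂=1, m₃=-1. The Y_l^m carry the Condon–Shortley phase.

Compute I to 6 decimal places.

-0.090112

m-sum 0 ✓  L=6 even ✓  0≤2≤4 ✓
Π(2lᵢ+1) = 5×5×5 = 125
triangle coeff Δ(2,2,2) = 1/630
Σ_t [0,2]: t=0:+1/8 t=1:−1/1 t=2:+1/8 = -3/4
(3j)²=2/35 [(2 2 2; 0 0 0)], sign=-1
Σ_t [1,2]: t=1:−1/2 t=2:+1/4 = -1/4
(3j)²=1/70 [(2 2 2; 0 1 -1)], sign=+1
⇒ 4πI² = 5/49
I = (-1)√(5/49/(4π)) = -0.09011188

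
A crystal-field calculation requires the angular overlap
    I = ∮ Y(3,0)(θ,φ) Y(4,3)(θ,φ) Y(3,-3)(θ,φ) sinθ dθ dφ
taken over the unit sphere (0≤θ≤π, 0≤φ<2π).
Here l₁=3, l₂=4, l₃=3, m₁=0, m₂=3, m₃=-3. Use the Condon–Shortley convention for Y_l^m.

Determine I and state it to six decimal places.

Rules hold: Σm=0, L=10 even, 1≤3≤7.
N = 7·9·7 = 441
Δ = 4!·2!·4!/11! = 1/34650
Racah Σ t=1..3: t=1:−1/72 t=2:+1/16 t=3:−1/72 = 5/144
⇒ 3j(3 4 3; 0 0 0)² = 2/77, sgn -1
Racah Σ t=3..3: t=3:−1/288 = -1/288
⇒ 3j(3 4 3; 0 3 -3)² = 1/22, sgn -1
4πI² = N·(3j₀)²·(3jₘ)² = 63/121
I = +1·√(0.520661/4π) = 0.20355073

0.203551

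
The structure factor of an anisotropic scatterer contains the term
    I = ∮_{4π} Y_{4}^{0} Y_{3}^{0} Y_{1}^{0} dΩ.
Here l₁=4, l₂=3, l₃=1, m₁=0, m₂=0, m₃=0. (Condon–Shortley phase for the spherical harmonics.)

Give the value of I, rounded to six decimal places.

Checks pass: Σm=0; 8 even; l₃=1∈[1,7].
(2·4+1)(2·3+1)(2·1+1) = 189
Δ: 6! 2! 0! / 9! → 1/252
sum: t=3:−1/36 = -1/36
3j²(4 3 1; 0 0 0) = Δ·Π!·Σ² = 4/63  (sign +1)
(m-triple is (0,0,0) — same symbol as above.)
combine: 4πI² = 189·4/63·4/63 = 16/21
take √, sign +1: I = 0.24623252

0.246233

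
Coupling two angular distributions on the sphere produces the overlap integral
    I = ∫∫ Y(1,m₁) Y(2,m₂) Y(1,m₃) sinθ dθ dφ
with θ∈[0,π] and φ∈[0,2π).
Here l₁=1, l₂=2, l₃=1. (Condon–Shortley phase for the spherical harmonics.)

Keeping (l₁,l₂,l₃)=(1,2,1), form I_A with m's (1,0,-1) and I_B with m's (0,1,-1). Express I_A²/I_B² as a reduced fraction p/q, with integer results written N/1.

Same 1,2,1: normalisation and zero-m 3j drop out of the ratio.
A: Δ: 2! 0! 2! / 5! → 1/30; sum: t=0:+1/4 = 1/4; 3j²(1 2 1; 1 0 -1) = Δ·Π!·Σ² = 1/30  (sign +1)
B: Δ: 2! 0! 2! / 5! → 1/30; sum: t=1:−1/2 = -1/2; 3j²(1 2 1; 0 1 -1) = Δ·Π!·Σ² = 1/10  (sign -1)
I_A²/I_B² = (1/30)/(1/10) = 1/3

1/3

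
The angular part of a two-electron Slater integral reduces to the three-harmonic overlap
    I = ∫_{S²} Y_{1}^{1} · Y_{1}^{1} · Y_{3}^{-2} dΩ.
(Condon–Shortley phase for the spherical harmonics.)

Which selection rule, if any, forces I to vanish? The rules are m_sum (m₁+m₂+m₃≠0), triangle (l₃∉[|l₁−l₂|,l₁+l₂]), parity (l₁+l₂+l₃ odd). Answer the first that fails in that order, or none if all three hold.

Σmᵢ = 0  ✓
l₃∈[|l₁−l₂|,l₁+l₂]=[0,2], have l₃=3  ✗
Σlᵢ = 5 ⇒ odd

triangle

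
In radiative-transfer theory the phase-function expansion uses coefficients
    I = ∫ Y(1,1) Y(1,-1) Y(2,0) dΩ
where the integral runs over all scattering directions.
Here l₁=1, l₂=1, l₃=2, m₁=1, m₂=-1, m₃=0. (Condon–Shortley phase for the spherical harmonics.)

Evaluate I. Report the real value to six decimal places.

Checks pass: Σm=0; 4 even; l₃=2∈[0,2].
(2·1+1)(2·1+1)(2·2+1) = 45
Δ: 0! 2! 2! / 5! → 1/30
sum: t=0:+1/1 = 1/1
3j²(1 1 2; 0 0 0) = Δ·Π!·Σ² = 2/15  (sign +1)
sum: t=0:+1/4 = 1/4
3j²(1 1 2; 1 -1 0) = Δ·Π!·Σ² = 1/30  (sign +1)
combine: 4πI² = 45·2/15·1/30 = 1/5
take √, sign +1: I = 0.12615663

0.126157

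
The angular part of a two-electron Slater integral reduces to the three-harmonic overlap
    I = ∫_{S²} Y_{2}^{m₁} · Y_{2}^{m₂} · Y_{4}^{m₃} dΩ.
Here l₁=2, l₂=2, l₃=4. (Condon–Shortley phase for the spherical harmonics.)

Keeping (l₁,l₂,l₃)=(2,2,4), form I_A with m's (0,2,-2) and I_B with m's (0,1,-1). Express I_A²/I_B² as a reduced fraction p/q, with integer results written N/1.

Same 2,2,4: normalisation and zero-m 3j drop out of the ratio.
A: Δ: 0! 4! 4! / 9! → 1/630; sum: t=0:+1/96 = 1/96; 3j²(2 2 4; 0 2 -2) = Δ·Π!·Σ² = 1/42  (sign +1)
B: Δ: 0! 4! 4! / 9! → 1/630; sum: t=0:+1/24 = 1/24; 3j²(2 2 4; 0 1 -1) = Δ·Π!·Σ² = 1/21  (sign -1)
I_A²/I_B² = (1/42)/(1/21) = 1/2

1/2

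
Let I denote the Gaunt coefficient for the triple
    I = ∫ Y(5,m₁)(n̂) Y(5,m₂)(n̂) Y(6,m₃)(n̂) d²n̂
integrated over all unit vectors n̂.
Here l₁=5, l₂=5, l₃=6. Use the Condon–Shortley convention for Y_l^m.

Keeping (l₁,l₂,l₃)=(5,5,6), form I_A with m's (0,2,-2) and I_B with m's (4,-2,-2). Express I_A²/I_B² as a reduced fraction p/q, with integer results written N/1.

10/63

Same 5,5,6: normalisation and zero-m 3j drop out of the ratio.
A: Δ: 4! 6! 6! / 17! → 1/28588560; sum: t=1:−1/207360 t=2:+1/17280 t=3:−1/13824 t=4:+1/103680 = -1/103680; 3j²(5 5 6; 0 2 -2) = Δ·Π!·Σ² = 10/7293  (sign -1)
B: Δ: 4! 6! 6! / 17! → 1/28588560; sum: t=0:+1/103680 t=1:−1/207360 = 1/207360; 3j²(5 5 6; 4 -2 -2) = Δ·Π!·Σ² = 21/2431  (sign +1)
I_A²/I_B² = (10/7293)/(21/2431) = 10/63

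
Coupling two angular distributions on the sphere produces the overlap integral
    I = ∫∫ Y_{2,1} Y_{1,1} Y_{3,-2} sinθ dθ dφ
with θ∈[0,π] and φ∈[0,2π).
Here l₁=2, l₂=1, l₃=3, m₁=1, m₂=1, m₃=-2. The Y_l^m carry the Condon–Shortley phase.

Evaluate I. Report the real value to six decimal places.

0.261169

m-sum 0 ✓  L=6 even ✓  1≤3≤3 ✓
Π(2lᵢ+1) = 5×3×7 = 105
triangle coeff Δ(2,1,3) = 1/105
Σ_t [0,0]: t=0:+1/4 = 1/4
(3j)²=3/35 [(2 1 3; 0 0 0)], sign=-1
Σ_t [0,0]: t=0:+1/12 = 1/12
(3j)²=2/21 [(2 1 3; 1 1 -2)], sign=-1
⇒ 4πI² = 6/7
I = (+1)√(6/7/(4π)) = 0.26116903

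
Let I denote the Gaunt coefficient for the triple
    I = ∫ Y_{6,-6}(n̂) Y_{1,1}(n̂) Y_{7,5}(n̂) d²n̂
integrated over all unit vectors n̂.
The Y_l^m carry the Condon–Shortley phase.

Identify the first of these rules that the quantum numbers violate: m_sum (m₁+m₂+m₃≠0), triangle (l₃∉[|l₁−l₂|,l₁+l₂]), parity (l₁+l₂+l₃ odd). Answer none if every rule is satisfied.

none

Σmᵢ = 0  ✓
l₃∈[|l₁−l₂|,l₁+l₂]=[5,7], have l₃=7  ✓
Σlᵢ = 14 ⇒ even  ✓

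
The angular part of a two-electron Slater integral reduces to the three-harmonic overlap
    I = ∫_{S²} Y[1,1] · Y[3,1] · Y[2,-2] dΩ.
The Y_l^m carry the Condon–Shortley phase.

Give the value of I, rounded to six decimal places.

Rules hold: Σm=0, L=6 even, 2≤2≤4.
N = 3·7·5 = 105
Δ = 2!·0!·4!/7! = 1/105
Racah Σ t=1..1: t=1:−1/4 = -1/4
⇒ 3j(1 3 2; 0 0 0)² = 3/35, sgn -1
Racah Σ t=0..0: t=0:+1/48 = 1/48
⇒ 3j(1 3 2; 1 1 -2)² = 1/105, sgn +1
4πI² = N·(3j₀)²·(3jₘ)² = 3/35
I = -1·√(0.0857143/4π) = -0.08258890

-0.082589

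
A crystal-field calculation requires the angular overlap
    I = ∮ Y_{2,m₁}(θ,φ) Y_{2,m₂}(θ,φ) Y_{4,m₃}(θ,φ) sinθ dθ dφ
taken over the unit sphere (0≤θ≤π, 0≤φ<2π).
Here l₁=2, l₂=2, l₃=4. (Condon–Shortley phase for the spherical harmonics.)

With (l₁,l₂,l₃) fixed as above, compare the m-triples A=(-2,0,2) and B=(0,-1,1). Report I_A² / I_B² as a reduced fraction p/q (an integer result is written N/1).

1/2

Shared (l₁,l₂,l₃)=(2,2,4): N and (l;000)² cancel in I_A²/I_B².
A: Δ = 0!·4!·4!/9! = 1/630; Racah Σ t=0..0: t=0:+1/96 = 1/96; ⇒ 3j(2 2 4; -2 0 2)² = 1/42, sgn +1
B: Δ = 0!·4!·4!/9! = 1/630; Racah Σ t=0..0: t=0:+1/24 = 1/24; ⇒ 3j(2 2 4; 0 -1 1)² = 1/21, sgn -1
I_A²/I_B² = (1/42)/(1/21) = 1/2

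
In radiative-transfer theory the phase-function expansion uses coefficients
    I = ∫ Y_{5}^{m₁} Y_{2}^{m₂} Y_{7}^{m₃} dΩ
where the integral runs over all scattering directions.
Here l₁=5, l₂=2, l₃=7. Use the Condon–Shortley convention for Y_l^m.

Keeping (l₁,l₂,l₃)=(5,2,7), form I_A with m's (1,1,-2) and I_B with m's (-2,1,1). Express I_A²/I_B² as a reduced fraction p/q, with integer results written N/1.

21/8

Shared (l₁,l₂,l₃)=(5,2,7): N and (l;000)² cancel in I_A²/I_B².
A: Δ = 0!·10!·4!/15! = 1/15015; Racah Σ t=0..0: t=0:+1/103680 = 1/103680; ⇒ 3j(5 2 7; 1 1 -2)² = 4/143, sgn -1
B: Δ = 0!·10!·4!/15! = 1/15015; Racah Σ t=0..0: t=0:+1/181440 = 1/181440; ⇒ 3j(5 2 7; -2 1 1)² = 32/3003, sgn +1
I_A²/I_B² = (4/143)/(32/3003) = 21/8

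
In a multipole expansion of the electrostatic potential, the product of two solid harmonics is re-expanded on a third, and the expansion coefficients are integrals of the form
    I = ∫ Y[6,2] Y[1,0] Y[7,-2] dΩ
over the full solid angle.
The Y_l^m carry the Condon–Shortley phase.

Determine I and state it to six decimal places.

Rules hold: Σm=0, L=14 even, 5≤7≤7.
N = 13·3·15 = 585
Δ = 0!·12!·2!/15! = 1/1365
Racah Σ t=0..0: t=0:+1/518400 = 1/518400
⇒ 3j(6 1 7; 0 0 0)² = 7/195, sgn -1
Racah Σ t=0..0: t=0:+1/967680 = 1/967680
⇒ 3j(6 1 7; 2 0 -2)² = 3/91, sgn -1
4πI² = N·(3j₀)²·(3jₘ)² = 9/13
I = +1·√(0.692308/4π) = 0.23471705

0.234717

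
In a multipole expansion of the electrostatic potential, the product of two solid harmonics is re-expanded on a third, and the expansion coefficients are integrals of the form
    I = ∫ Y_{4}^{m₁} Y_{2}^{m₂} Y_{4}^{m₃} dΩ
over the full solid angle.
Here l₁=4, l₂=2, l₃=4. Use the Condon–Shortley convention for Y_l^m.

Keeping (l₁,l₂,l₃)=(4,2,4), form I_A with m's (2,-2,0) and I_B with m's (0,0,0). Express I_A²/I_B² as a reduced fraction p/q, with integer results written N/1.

27/20

Shared (l₁,l₂,l₃)=(4,2,4): N and (l;000)² cancel in I_A²/I_B².
A: Δ = 2!·6!·2!/11! = 1/13860; Racah Σ t=0..0: t=0:+1/192 = 1/192; ⇒ 3j(4 2 4; 2 -2 0)² = 3/77, sgn +1
B: Δ = 2!·6!·2!/11! = 1/13860; Racah Σ t=0..2: t=0:+1/192 t=1:−1/36 t=2:+1/192 = -5/288; ⇒ 3j(4 2 4; 0 0 0)² = 20/693, sgn -1
I_A²/I_B² = (3/77)/(20/693) = 27/20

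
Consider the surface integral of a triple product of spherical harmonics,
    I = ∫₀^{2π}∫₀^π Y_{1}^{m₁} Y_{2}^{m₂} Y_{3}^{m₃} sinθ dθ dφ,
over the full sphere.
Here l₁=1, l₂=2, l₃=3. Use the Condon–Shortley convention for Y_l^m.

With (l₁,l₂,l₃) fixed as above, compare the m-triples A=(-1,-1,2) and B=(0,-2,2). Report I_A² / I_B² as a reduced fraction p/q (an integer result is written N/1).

Same 1,2,3: normalisation and zero-m 3j drop out of the ratio.
A: Δ: 0! 2! 4! / 7! → 1/105; sum: t=0:+1/12 = 1/12; 3j²(1 2 3; -1 -1 2) = Δ·Π!·Σ² = 2/21  (sign -1)
B: Δ: 0! 2! 4! / 7! → 1/105; sum: t=0:+1/24 = 1/24; 3j²(1 2 3; 0 -2 2) = Δ·Π!·Σ² = 1/21  (sign -1)
I_A²/I_B² = (2/21)/(1/21) = 2/1

2/1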